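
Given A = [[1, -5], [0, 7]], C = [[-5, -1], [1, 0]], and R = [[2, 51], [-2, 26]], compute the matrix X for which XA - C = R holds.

X = [[-3, 5], [-1, 3]]

XA = R + C = [[-3, 50], [-1, 26]].
Right-multiplying both sides by A⁻¹ gives X = (R + C)A⁻¹.
det A = 7, so A⁻¹ = [[1, 5/7], [0, 1/7]].
X = (R + C)A⁻¹ = [[-3, 5], [-1, 3]].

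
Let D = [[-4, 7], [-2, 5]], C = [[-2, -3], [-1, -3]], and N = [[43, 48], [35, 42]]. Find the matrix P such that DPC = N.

P = [[-2, -1], [-5, 1]]

Isolating P: multiply by D⁻¹ from the left and C⁻¹ from the right, so P = D⁻¹NC⁻¹.
D has determinant -6; D⁻¹ = [[-5/6, 7/6], [-1/3, 2/3]].
det C = 3; the adjugate gives C⁻¹ = [[-1, 1], [1/3, -2/3]].
D⁻¹N = [[5, 9], [9, 12]].
P = (D⁻¹N)C⁻¹ = [[-2, -1], [-5, 1]].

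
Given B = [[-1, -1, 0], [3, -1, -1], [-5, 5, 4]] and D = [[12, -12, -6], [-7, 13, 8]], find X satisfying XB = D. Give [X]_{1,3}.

Since B sits to the right of X, X = DB⁻¹.
det B = 6, so B⁻¹ = [[1/6, 2/3, 1/6], [-7/6, -2/3, -1/6], [5/3, 5/3, 2/3]].
X = DB⁻¹ = [[12, -12, -6], [-7, 13, 8]] · [[1/6, 2/3, 1/6], [-7/6, -2/3, -1/6], [5/3, 5/3, 2/3]] = [[6, 6, 0], [-3, 0, 2]].

0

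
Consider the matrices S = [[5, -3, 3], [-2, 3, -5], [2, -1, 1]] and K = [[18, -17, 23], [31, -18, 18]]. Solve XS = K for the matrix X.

Since S sits to the right of X, X = KS⁻¹.
det S = 2, so S⁻¹ = [[-1, 0, 3], [-4, -1/2, 19/2], [-2, -1/2, 9/2]].
X = KS⁻¹ = [[18, -17, 23], [31, -18, 18]] · [[-1, 0, 3], [-4, -1/2, 19/2], [-2, -1/2, 9/2]] = [[4, -3, -4], [5, 0, 3]].

X = [[4, -3, -4], [5, 0, 3]]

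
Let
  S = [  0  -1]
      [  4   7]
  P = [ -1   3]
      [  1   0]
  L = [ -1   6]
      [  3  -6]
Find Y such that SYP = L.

Y = S⁻¹LP⁻¹ (apply S⁻¹ on the left and P⁻¹ on the right).
det S = 4, so S⁻¹ = [[7/4, 1/4], [-1, 0]].
det P = -3, so P⁻¹ = [[0, 1], [1/3, 1/3]].
S⁻¹L = [[-1, 9], [1, -6]].
Y = (S⁻¹L)P⁻¹ = [[3, 2], [-2, -1]].

Y = [[3, 2], [-2, -1]]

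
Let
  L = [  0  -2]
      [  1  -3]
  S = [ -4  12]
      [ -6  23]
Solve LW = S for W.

L is on the left of W, so left-multiply by L⁻¹: W = L⁻¹S.
det L = 2; the adjugate gives L⁻¹ = [[-3/2, 1], [-1/2, 0]].
W = L⁻¹S = [[-3/2, 1], [-1/2, 0]] · [[-4, 12], [-6, 23]] = [[0, 5], [2, -6]].

W = [[0, 5], [2, -6]]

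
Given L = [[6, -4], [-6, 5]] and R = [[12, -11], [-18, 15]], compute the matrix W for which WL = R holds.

Since L sits to the right of W, W = RL⁻¹.
det L = 6; the adjugate gives L⁻¹ = [[5/6, 2/3], [1, 1]].
W = RL⁻¹ = [[12, -11], [-18, 15]] · [[5/6, 2/3], [1, 1]] = [[-1, -3], [0, 3]].

W = [[-1, -3], [0, 3]]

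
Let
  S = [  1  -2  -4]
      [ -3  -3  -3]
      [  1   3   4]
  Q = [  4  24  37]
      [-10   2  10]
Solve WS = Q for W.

W = [[-6, -3, 1], [-4, 2, 0]]

Right-multiplying both sides by S⁻¹ gives W = QS⁻¹.
det S = 3; the adjugate gives S⁻¹ = [[-1, -4/3, -2], [3, 8/3, 5], [-2, -5/3, -3]].
W = QS⁻¹ = [[4, 24, 37], [-10, 2, 10]] · [[-1, -4/3, -2], [3, 8/3, 5], [-2, -5/3, -3]] = [[-6, -3, 1], [-4, 2, 0]].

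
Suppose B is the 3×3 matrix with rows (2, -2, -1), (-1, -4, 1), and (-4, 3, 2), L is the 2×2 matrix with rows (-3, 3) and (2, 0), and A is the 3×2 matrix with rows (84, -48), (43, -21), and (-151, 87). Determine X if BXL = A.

Left-multiply by B⁻¹ and right-multiply by L⁻¹: X = B⁻¹AL⁻¹.
B has determinant 1; B⁻¹ = [[-11, 1, -6], [-2, 0, -1], [-19, 2, -10]].
det L = -6, so L⁻¹ = [[0, 1/2], [1/3, 1/2]].
B⁻¹A = [[25, -15], [-17, 9], [0, 0]].
X = (B⁻¹A)L⁻¹ = [[-5, 5], [3, -4], [0, 0]].

X = [[-5, 5], [3, -4], [0, 0]]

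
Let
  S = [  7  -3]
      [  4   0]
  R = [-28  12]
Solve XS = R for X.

X = [[-4, 0]]

Since S sits to the right of X, X = RS⁻¹.
det S = 12; the adjugate gives S⁻¹ = [[0, 1/4], [-1/3, 7/12]].
X = RS⁻¹ = [[-28, 12]] · [[0, 1/4], [-1/3, 7/12]] = [[-4, 0]].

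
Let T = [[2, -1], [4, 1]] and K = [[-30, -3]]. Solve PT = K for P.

P = [[-3, -6]]

Right-multiplying both sides by T⁻¹ gives P = KT⁻¹.
T has determinant 6; T⁻¹ = [[1/6, 1/6], [-2/3, 1/3]].
P = KT⁻¹ = [[-30, -3]] · [[1/6, 1/6], [-2/3, 1/3]] = [[-3, -6]].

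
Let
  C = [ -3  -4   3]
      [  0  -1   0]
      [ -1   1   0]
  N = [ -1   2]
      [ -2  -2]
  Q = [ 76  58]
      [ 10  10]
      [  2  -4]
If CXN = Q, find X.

Left-multiply by C⁻¹ and right-multiply by N⁻¹: X = C⁻¹QN⁻¹.
C has determinant -3; C⁻¹ = [[0, -1, -1], [0, -1, 0], [1/3, -7/3, -1]].
N has determinant 6; N⁻¹ = [[-1/3, -1/3], [1/3, -1/6]].
C⁻¹Q = [[-12, -6], [-10, -10], [0, 0]].
X = (C⁻¹Q)N⁻¹ = [[2, 5], [0, 5], [0, 0]].

X = [[2, 5], [0, 5], [0, 0]]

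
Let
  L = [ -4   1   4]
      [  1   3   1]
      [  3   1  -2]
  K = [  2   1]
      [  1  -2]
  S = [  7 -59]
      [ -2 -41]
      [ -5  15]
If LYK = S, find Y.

Isolating Y: multiply by L⁻¹ from the left and K⁻¹ from the right, so Y = L⁻¹SK⁻¹.
det L = 1, so L⁻¹ = [[-7, 6, -11], [5, -4, 8], [-8, 7, -13]].
K has determinant -5; K⁻¹ = [[2/5, 1/5], [1/5, -2/5]].
L⁻¹S = [[-6, 2], [3, -11], [-5, -10]].
Y = (L⁻¹S)K⁻¹ = [[-2, -2], [-1, 5], [-4, 3]].

Y = [[-2, -2], [-1, 5], [-4, 3]]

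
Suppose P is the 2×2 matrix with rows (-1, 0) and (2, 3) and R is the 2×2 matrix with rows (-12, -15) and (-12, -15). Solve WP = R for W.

Right-multiplying both sides by P⁻¹ gives W = RP⁻¹.
det P = -3; the adjugate gives P⁻¹ = [[-1, 0], [2/3, 1/3]].
W = RP⁻¹ = [[-12, -15], [-12, -15]] · [[-1, 0], [2/3, 1/3]] = [[2, -5], [2, -5]].

W = [[2, -5], [2, -5]]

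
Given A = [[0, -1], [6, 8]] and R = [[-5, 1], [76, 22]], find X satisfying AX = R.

Left-multiplying both sides by A⁻¹ gives X = A⁻¹R.
A has determinant 6; A⁻¹ = [[4/3, 1/6], [-1, 0]].
X = A⁻¹R = [[4/3, 1/6], [-1, 0]] · [[-5, 1], [76, 22]] = [[6, 5], [5, -1]].

X = [[6, 5], [5, -1]]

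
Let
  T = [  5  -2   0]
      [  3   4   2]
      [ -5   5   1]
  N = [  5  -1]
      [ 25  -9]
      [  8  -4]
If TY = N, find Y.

Y = [[3, -1], [5, -2], [-2, 1]]

Left-multiplying both sides by T⁻¹ gives Y = T⁻¹N.
det T = -4, so T⁻¹ = [[3/2, -1/2, 1], [13/4, -5/4, 5/2], [-35/4, 15/4, -13/2]].
Y = T⁻¹N = [[3/2, -1/2, 1], [13/4, -5/4, 5/2], [-35/4, 15/4, -13/2]] · [[5, -1], [25, -9], [8, -4]] = [[3, -1], [5, -2], [-2, 1]].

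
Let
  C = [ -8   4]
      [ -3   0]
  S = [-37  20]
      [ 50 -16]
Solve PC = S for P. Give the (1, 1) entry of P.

Since C sits to the right of P, P = SC⁻¹.
C has determinant 12; C⁻¹ = [[0, -1/3], [1/4, -2/3]].
P = SC⁻¹ = [[-37, 20], [50, -16]] · [[0, -1/3], [1/4, -2/3]] = [[5, -1], [-4, -6]].

5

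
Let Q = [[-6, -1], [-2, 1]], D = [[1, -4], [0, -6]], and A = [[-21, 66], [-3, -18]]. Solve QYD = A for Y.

Left-multiply by Q⁻¹ and right-multiply by D⁻¹: Y = Q⁻¹AD⁻¹.
Q has determinant -8; Q⁻¹ = [[-1/8, -1/8], [-1/4, 3/4]].
det D = -6; the adjugate gives D⁻¹ = [[1, -2/3], [0, -1/6]].
Q⁻¹A = [[3, -6], [3, -30]].
Y = (Q⁻¹A)D⁻¹ = [[3, -1], [3, 3]].

Y = [[3, -1], [3, 3]]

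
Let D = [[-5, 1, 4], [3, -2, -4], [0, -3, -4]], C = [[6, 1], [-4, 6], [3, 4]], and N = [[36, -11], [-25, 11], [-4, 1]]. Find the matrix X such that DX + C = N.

X = [[-5, 1], [1, 5], [1, -3]]

DX = N − C = [[30, -12], [-21, 5], [-7, -3]].
Left-multiplying both sides by D⁻¹ gives X = D⁻¹(N − C).
det D = -4; the adjugate gives D⁻¹ = [[1, 2, -1], [-3, -5, 2], [9/4, 15/4, -7/4]].
X = D⁻¹(N − C) = [[-5, 1], [1, 5], [1, -3]].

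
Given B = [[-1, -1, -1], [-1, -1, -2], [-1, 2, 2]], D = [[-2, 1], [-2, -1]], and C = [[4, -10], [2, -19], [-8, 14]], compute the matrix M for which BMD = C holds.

Left-multiply by B⁻¹ and right-multiply by D⁻¹: M = B⁻¹CD⁻¹.
B has determinant -3; B⁻¹ = [[-2/3, 0, -1/3], [-4/3, 1, 1/3], [1, -1, 0]].
det D = 4, so D⁻¹ = [[-1/4, -1/4], [1/2, -1/2]].
B⁻¹C = [[0, 2], [-6, -1], [2, 9]].
M = (B⁻¹C)D⁻¹ = [[1, -1], [1, 2], [4, -5]].

M = [[1, -1], [1, 2], [4, -5]]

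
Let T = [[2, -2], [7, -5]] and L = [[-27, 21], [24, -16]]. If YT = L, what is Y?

Y = [[-3, -3], [-2, 4]]

Right-multiplying both sides by T⁻¹ gives Y = LT⁻¹.
T has determinant 4; T⁻¹ = [[-5/4, 1/2], [-7/4, 1/2]].
Y = LT⁻¹ = [[-27, 21], [24, -16]] · [[-5/4, 1/2], [-7/4, 1/2]] = [[-3, -3], [-2, 4]].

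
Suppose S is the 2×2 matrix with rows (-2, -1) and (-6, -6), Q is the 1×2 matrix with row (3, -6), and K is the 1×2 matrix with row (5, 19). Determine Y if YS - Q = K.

Y = [[5, -3]]

YS = K + Q = [[8, 13]].
Right-multiplying both sides by S⁻¹ gives Y = (K + Q)S⁻¹.
S has determinant 6; S⁻¹ = [[-1, 1/6], [1, -1/3]].
Y = (K + Q)S⁻¹ = [[5, -3]].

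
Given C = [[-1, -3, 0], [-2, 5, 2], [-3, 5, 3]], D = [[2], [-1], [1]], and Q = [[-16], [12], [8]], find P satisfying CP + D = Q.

CP = Q − D = [[-18], [13], [7]].
Left-multiplying both sides by C⁻¹ gives P = C⁻¹(Q − D).
det C = -5; the adjugate gives C⁻¹ = [[-1, -9/5, 6/5], [0, 3/5, -2/5], [-1, -14/5, 11/5]].
P = C⁻¹(Q − D) = [[3], [5], [-3]].

P = [[3], [5], [-3]]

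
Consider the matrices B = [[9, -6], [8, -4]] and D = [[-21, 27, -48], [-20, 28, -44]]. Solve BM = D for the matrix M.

M = [[-3, 5, -6], [-1, 3, -1]]

Since B multiplies M on the left, M = B⁻¹D.
det B = 12, so B⁻¹ = [[-1/3, 1/2], [-2/3, 3/4]].
M = B⁻¹D = [[-1/3, 1/2], [-2/3, 3/4]] · [[-21, 27, -48], [-20, 28, -44]] = [[-3, 5, -6], [-1, 3, -1]].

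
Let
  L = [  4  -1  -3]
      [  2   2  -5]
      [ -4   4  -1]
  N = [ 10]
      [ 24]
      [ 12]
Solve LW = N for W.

W = [[0], [2], [-4]]

Since L multiplies W on the left, W = L⁻¹N.
det L = 2; the adjugate gives L⁻¹ = [[9, -13/2, 11/2], [11, -8, 7], [8, -6, 5]].
W = L⁻¹N = [[9, -13/2, 11/2], [11, -8, 7], [8, -6, 5]] · [[10], [24], [12]] = [[0], [2], [-4]].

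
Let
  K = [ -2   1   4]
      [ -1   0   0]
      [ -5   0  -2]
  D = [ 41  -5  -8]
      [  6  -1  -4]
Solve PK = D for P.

P = [[-5, -1, -6], [-1, -4, 0]]

K is on the right of P, so right-multiply by K⁻¹: P = DK⁻¹.
det K = -2; the adjugate gives K⁻¹ = [[0, -1, 0], [1, -12, 2], [0, 5/2, -1/2]].
P = DK⁻¹ = [[41, -5, -8], [6, -1, -4]] · [[0, -1, 0], [1, -12, 2], [0, 5/2, -1/2]] = [[-5, -1, -6], [-1, -4, 0]].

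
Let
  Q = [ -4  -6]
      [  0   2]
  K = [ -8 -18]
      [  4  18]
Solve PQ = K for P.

P = [[2, -3], [-1, 6]]

Right-multiplying both sides by Q⁻¹ gives P = KQ⁻¹.
det Q = -8; the adjugate gives Q⁻¹ = [[-1/4, -3/4], [0, 1/2]].
P = KQ⁻¹ = [[-8, -18], [4, 18]] · [[-1/4, -3/4], [0, 1/2]] = [[2, -3], [-1, 6]].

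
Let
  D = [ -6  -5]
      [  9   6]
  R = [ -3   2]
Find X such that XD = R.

D is on the right of X, so right-multiply by D⁻¹: X = RD⁻¹.
det D = 9; the adjugate gives D⁻¹ = [[2/3, 5/9], [-1, -2/3]].
X = RD⁻¹ = [[-3, 2]] · [[2/3, 5/9], [-1, -2/3]] = [[-4, -3]].

X = [[-4, -3]]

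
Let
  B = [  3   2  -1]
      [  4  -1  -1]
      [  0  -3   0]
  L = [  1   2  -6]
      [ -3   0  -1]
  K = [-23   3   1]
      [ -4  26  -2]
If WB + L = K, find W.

WB = K − L = [[-24, 1, 7], [-1, 26, -1]].
B is on the right of W, so right-multiply by B⁻¹: W = (K − L)B⁻¹.
det B = 3, so B⁻¹ = [[-1, 1, -1], [0, 0, -1/3], [-4, 3, -11/3]].
W = (K − L)B⁻¹ = [[-4, -3, -2], [5, -4, -4]].

W = [[-4, -3, -2], [5, -4, -4]]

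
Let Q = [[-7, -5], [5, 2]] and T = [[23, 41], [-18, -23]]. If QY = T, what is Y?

Y = [[-4, -3], [1, -4]]

Left-multiplying both sides by Q⁻¹ gives Y = Q⁻¹T.
det Q = 11, so Q⁻¹ = [[2/11, 5/11], [-5/11, -7/11]].
Y = Q⁻¹T = [[2/11, 5/11], [-5/11, -7/11]] · [[23, 41], [-18, -23]] = [[-4, -3], [1, -4]].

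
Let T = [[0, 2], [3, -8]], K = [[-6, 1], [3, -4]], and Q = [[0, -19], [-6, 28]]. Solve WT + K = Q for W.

WT = Q − K = [[6, -20], [-9, 32]].
Since T sits to the right of W, W = (Q − K)T⁻¹.
T has determinant -6; T⁻¹ = [[4/3, 1/3], [1/2, 0]].
W = (Q − K)T⁻¹ = [[-2, 2], [4, -3]].

W = [[-2, 2], [4, -3]]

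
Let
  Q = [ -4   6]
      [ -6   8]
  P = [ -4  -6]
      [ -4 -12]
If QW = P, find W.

W = [[-2, 6], [-2, 3]]

Since Q multiplies W on the left, W = Q⁻¹P.
det Q = 4; the adjugate gives Q⁻¹ = [[2, -3/2], [3/2, -1]].
W = Q⁻¹P = [[2, -3/2], [3/2, -1]] · [[-4, -6], [-4, -12]] = [[-2, 6], [-2, 3]].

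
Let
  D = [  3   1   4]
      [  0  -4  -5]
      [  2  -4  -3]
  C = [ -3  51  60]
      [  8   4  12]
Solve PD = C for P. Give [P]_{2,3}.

-2

Since D sits to the right of P, P = CD⁻¹.
det D = -2; the adjugate gives D⁻¹ = [[4, 13/2, -11/2], [5, 17/2, -15/2], [-4, -7, 6]].
P = CD⁻¹ = [[-3, 51, 60], [8, 4, 12]] · [[4, 13/2, -11/2], [5, 17/2, -15/2], [-4, -7, 6]] = [[3, -6, -6], [4, 2, -2]].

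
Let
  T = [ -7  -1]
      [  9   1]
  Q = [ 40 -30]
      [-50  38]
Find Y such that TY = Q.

Y = [[-5, 4], [-5, 2]]

T is on the left of Y, so left-multiply by T⁻¹: Y = T⁻¹Q.
det T = 2; the adjugate gives T⁻¹ = [[1/2, 1/2], [-9/2, -7/2]].
Y = T⁻¹Q = [[1/2, 1/2], [-9/2, -7/2]] · [[40, -30], [-50, 38]] = [[-5, 4], [-5, 2]].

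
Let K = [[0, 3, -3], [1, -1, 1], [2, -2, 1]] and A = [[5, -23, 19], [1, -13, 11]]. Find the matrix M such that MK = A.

M = [[-6, -3, 4], [-4, -3, 2]]

Since K sits to the right of M, M = AK⁻¹.
det K = 3; the adjugate gives K⁻¹ = [[1/3, 1, 0], [1/3, 2, -1], [0, 2, -1]].
M = AK⁻¹ = [[5, -23, 19], [1, -13, 11]] · [[1/3, 1, 0], [1/3, 2, -1], [0, 2, -1]] = [[-6, -3, 4], [-4, -3, 2]].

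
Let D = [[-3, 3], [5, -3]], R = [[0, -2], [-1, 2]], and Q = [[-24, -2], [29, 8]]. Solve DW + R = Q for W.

DW = Q − R = [[-24, 0], [30, 6]].
Since D multiplies W on the left, W = D⁻¹(Q − R).
D has determinant -6; D⁻¹ = [[1/2, 1/2], [5/6, 1/2]].
W = D⁻¹(Q − R) = [[3, 3], [-5, 3]].

W = [[3, 3], [-5, 3]]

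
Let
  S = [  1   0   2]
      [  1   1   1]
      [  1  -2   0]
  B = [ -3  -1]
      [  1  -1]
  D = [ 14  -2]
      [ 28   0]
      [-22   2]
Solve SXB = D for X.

Left-multiply by S⁻¹ and right-multiply by B⁻¹: X = S⁻¹DB⁻¹.
det S = -4; the adjugate gives S⁻¹ = [[-1/2, 1, 1/2], [-1/4, 1/2, -1/4], [3/4, -1/2, -1/4]].
B has determinant 4; B⁻¹ = [[-1/4, 1/4], [-1/4, -3/4]].
S⁻¹D = [[10, 2], [16, 0], [2, -2]].
X = (S⁻¹D)B⁻¹ = [[-3, 1], [-4, 4], [0, 2]].

X = [[-3, 1], [-4, 4], [0, 2]]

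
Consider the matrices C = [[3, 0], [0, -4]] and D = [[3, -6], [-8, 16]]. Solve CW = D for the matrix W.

C is on the left of W, so left-multiply by C⁻¹: W = C⁻¹D.
det C = -12; the adjugate gives C⁻¹ = [[1/3, 0], [0, -1/4]].
W = C⁻¹D = [[1/3, 0], [0, -1/4]] · [[3, -6], [-8, 16]] = [[1, -2], [2, -4]].

W = [[1, -2], [2, -4]]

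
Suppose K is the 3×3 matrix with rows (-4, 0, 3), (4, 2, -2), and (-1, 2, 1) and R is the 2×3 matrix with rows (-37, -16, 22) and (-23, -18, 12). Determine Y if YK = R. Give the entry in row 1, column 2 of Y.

-5

Right-multiplying both sides by K⁻¹ gives Y = RK⁻¹.
det K = 6; the adjugate gives K⁻¹ = [[1, 1, -1], [-1/3, -1/6, 2/3], [5/3, 4/3, -4/3]].
Y = RK⁻¹ = [[-37, -16, 22], [-23, -18, 12]] · [[1, 1, -1], [-1/3, -1/6, 2/3], [5/3, 4/3, -4/3]] = [[5, -5, -3], [3, -4, -5]].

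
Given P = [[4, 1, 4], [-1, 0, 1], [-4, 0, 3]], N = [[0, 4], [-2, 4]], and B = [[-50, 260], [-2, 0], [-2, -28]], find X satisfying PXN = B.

Left-multiply by P⁻¹ and right-multiply by N⁻¹: X = P⁻¹BN⁻¹.
P has determinant -1; P⁻¹ = [[0, 3, -1], [1, -28, 8], [0, 4, -1]].
det N = 8, so N⁻¹ = [[1/2, -1/2], [1/4, 0]].
P⁻¹B = [[-4, 28], [-10, 36], [-6, 28]].
X = (P⁻¹B)N⁻¹ = [[5, 2], [4, 5], [4, 3]].

X = [[5, 2], [4, 5], [4, 3]]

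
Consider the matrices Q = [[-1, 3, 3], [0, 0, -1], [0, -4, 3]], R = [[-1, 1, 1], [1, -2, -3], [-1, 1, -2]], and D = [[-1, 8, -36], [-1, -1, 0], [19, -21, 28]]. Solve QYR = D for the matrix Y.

Left-multiply by Q⁻¹ and right-multiply by R⁻¹: Y = Q⁻¹DR⁻¹.
det Q = 4; the adjugate gives Q⁻¹ = [[-1, -21/4, -3/4], [0, -3/4, -1/4], [0, -1, 0]].
det R = -3; the adjugate gives R⁻¹ = [[-7/3, -1, 1/3], [-5/3, -1, 2/3], [1/3, 0, -1/3]].
Q⁻¹D = [[-8, 13, 15], [-4, 6, -7], [1, 1, 0]].
Y = (Q⁻¹D)R⁻¹ = [[2, -5, 1], [-3, -2, 5], [-4, -2, 1]].

Y = [[2, -5, 1], [-3, -2, 5], [-4, -2, 1]]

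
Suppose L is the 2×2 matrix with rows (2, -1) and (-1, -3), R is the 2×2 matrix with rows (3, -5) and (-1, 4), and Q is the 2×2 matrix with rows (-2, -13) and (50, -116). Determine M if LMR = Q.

M = [[-3, -1], [-3, 5]]

Left-multiply by L⁻¹ and right-multiply by R⁻¹: M = L⁻¹QR⁻¹.
det L = -7; the adjugate gives L⁻¹ = [[3/7, -1/7], [-1/7, -2/7]].
det R = 7, so R⁻¹ = [[4/7, 5/7], [1/7, 3/7]].
L⁻¹Q = [[-8, 11], [-14, 35]].
M = (L⁻¹Q)R⁻¹ = [[-3, -1], [-3, 5]].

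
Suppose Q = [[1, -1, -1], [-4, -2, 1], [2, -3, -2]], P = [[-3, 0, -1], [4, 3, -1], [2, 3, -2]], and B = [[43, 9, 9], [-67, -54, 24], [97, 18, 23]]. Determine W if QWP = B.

W = Q⁻¹BP⁻¹ (apply Q⁻¹ on the left and P⁻¹ on the right).
Q has determinant -3; Q⁻¹ = [[-7/3, -1/3, 1], [2, 0, -1], [-16/3, -1/3, 2]].
det P = 3; the adjugate gives P⁻¹ = [[-1, -1, 1], [2, 8/3, -7/3], [2, 3, -3]].
Q⁻¹B = [[19, 15, -6], [-11, 0, -5], [-13, 6, -10]].
W = (Q⁻¹B)P⁻¹ = [[-1, 3, 2], [1, -4, 4], [5, -1, 3]].

W = [[-1, 3, 2], [1, -4, 4], [5, -1, 3]]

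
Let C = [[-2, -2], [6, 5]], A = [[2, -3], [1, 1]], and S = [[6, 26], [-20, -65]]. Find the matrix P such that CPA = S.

P = [[-1, -3], [3, -4]]

Isolating P: multiply by C⁻¹ from the left and A⁻¹ from the right, so P = C⁻¹SA⁻¹.
C has determinant 2; C⁻¹ = [[5/2, 1], [-3, -1]].
det A = 5; the adjugate gives A⁻¹ = [[1/5, 3/5], [-1/5, 2/5]].
C⁻¹S = [[-5, 0], [2, -13]].
P = (C⁻¹S)A⁻¹ = [[-1, -3], [3, -4]].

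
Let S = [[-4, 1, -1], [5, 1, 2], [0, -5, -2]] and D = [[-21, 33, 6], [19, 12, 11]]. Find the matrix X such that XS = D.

X = [[4, -1, -6], [-1, 3, -2]]

Since S sits to the right of X, X = DS⁻¹.
S has determinant 3; S⁻¹ = [[8/3, 7/3, 1], [10/3, 8/3, 1], [-25/3, -20/3, -3]].
X = DS⁻¹ = [[-21, 33, 6], [19, 12, 11]] · [[8/3, 7/3, 1], [10/3, 8/3, 1], [-25/3, -20/3, -3]] = [[4, -1, -6], [-1, 3, -2]].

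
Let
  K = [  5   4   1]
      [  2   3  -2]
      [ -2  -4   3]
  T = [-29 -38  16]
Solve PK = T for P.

P = [[-3, -2, 5]]

Right-multiplying both sides by K⁻¹ gives P = TK⁻¹.
K has determinant -5; K⁻¹ = [[-1/5, 16/5, 11/5], [2/5, -17/5, -12/5], [2/5, -12/5, -7/5]].
P = TK⁻¹ = [[-29, -38, 16]] · [[-1/5, 16/5, 11/5], [2/5, -17/5, -12/5], [2/5, -12/5, -7/5]] = [[-3, -2, 5]].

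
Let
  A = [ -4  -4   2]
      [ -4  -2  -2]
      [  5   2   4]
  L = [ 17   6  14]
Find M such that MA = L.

M = [[1, -4, 1]]

A is on the right of M, so right-multiply by A⁻¹: M = LA⁻¹.
det A = -4; the adjugate gives A⁻¹ = [[1, -5, -3], [-3/2, 13/2, 4], [-1/2, 3, 2]].
M = LA⁻¹ = [[17, 6, 14]] · [[1, -5, -3], [-3/2, 13/2, 4], [-1/2, 3, 2]] = [[1, -4, 1]].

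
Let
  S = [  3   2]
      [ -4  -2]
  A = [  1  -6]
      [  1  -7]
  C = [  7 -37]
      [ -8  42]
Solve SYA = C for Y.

Y = [[2, -1], [3, -1]]

Left-multiply by S⁻¹ and right-multiply by A⁻¹: Y = S⁻¹CA⁻¹.
det S = 2; the adjugate gives S⁻¹ = [[-1, -1], [2, 3/2]].
A has determinant -1; A⁻¹ = [[7, -6], [1, -1]].
S⁻¹C = [[1, -5], [2, -11]].
Y = (S⁻¹C)A⁻¹ = [[2, -1], [3, -1]].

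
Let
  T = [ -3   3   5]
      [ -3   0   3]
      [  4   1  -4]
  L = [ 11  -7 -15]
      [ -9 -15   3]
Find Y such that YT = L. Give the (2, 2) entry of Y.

T is on the right of Y, so right-multiply by T⁻¹: Y = LT⁻¹.
det T = -6; the adjugate gives T⁻¹ = [[1/2, -17/6, -3/2], [0, 4/3, 1], [1/2, -5/2, -3/2]].
Y = LT⁻¹ = [[11, -7, -15], [-9, -15, 3]] · [[1/2, -17/6, -3/2], [0, 4/3, 1], [1/2, -5/2, -3/2]] = [[-2, -3, -1], [-3, -2, -6]].

-2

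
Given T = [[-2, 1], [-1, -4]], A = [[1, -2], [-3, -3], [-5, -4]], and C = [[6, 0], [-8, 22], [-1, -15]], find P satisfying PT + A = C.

PT = C − A = [[5, 2], [-5, 25], [4, -11]].
T is on the right of P, so right-multiply by T⁻¹: P = (C − A)T⁻¹.
det T = 9, so T⁻¹ = [[-4/9, -1/9], [1/9, -2/9]].
P = (C − A)T⁻¹ = [[-2, -1], [5, -5], [-3, 2]].

P = [[-2, -1], [5, -5], [-3, 2]]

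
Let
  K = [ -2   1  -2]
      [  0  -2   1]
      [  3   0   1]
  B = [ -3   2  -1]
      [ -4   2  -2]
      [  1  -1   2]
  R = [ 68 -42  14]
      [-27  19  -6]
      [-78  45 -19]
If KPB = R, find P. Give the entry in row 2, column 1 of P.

Isolating P: multiply by K⁻¹ from the left and B⁻¹ from the right, so P = K⁻¹RB⁻¹.
K has determinant -5; K⁻¹ = [[2/5, 1/5, 3/5], [-3/5, -4/5, -2/5], [-6/5, -3/5, -4/5]].
det B = 4; the adjugate gives B⁻¹ = [[1/2, -3/4, -1/2], [3/2, -5/4, -1/2], [1/2, -1/4, 1/2]].
K⁻¹R = [[-25, 14, -7], [12, -8, 4], [-3, 3, 2]].
P = (K⁻¹R)B⁻¹ = [[5, 3, 2], [-4, 0, 0], [4, -2, 1]].

-4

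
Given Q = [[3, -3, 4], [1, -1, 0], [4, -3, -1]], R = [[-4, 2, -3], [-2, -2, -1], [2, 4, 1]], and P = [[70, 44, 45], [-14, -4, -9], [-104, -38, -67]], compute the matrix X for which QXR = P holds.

X = [[5, 3, -4], [3, 1, -3], [-4, -1, 5]]

Left-multiply by Q⁻¹ and right-multiply by R⁻¹: X = Q⁻¹PR⁻¹.
Q has determinant 4; Q⁻¹ = [[1/4, -15/4, 1], [1/4, -19/4, 1], [1/4, -3/4, 0]].
det R = 4; the adjugate gives R⁻¹ = [[1/2, -7/2, -2], [0, 1/2, 1/2], [-1, 5, 3]].
Q⁻¹P = [[-34, -12, -22], [-20, -8, -13], [28, 14, 18]].
X = (Q⁻¹P)R⁻¹ = [[5, 3, -4], [3, 1, -3], [-4, -1, 5]].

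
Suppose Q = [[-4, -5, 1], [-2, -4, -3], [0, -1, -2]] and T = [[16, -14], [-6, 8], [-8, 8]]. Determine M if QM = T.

Since Q multiplies M on the left, M = Q⁻¹T.
det Q = 2; the adjugate gives Q⁻¹ = [[5/2, -11/2, 19/2], [-2, 4, -7], [1, -2, 3]].
M = Q⁻¹T = [[5/2, -11/2, 19/2], [-2, 4, -7], [1, -2, 3]] · [[16, -14], [-6, 8], [-8, 8]] = [[-3, -3], [0, 4], [4, -6]].

M = [[-3, -3], [0, 4], [4, -6]]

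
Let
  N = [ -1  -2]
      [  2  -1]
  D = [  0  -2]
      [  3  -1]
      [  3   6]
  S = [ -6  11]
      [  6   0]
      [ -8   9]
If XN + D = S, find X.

X = [[-4, -5], [-1, 1], [1, -5]]

XN = S − D = [[-6, 13], [3, 1], [-11, 3]].
Since N sits to the right of X, X = (S − D)N⁻¹.
N has determinant 5; N⁻¹ = [[-1/5, 2/5], [-2/5, -1/5]].
X = (S − D)N⁻¹ = [[-4, -5], [-1, 1], [1, -5]].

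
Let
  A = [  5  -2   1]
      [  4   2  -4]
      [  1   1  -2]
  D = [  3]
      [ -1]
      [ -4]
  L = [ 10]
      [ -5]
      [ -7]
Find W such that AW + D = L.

W = [[1], [0], [2]]

AW = L − D = [[7], [-4], [-3]].
Since A multiplies W on the left, W = A⁻¹(L − D).
A has determinant -6; A⁻¹ = [[0, 1/2, -1], [-2/3, 11/6, -4], [-1/3, 7/6, -3]].
W = A⁻¹(L − D) = [[1], [0], [2]].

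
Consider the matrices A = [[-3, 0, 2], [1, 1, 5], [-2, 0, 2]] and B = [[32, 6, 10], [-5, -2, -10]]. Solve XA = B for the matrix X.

X = [[-6, 6, -4], [3, -2, -3]]

Right-multiplying both sides by A⁻¹ gives X = BA⁻¹.
det A = -2; the adjugate gives A⁻¹ = [[-1, 0, 1], [6, 1, -17/2], [-1, 0, 3/2]].
X = BA⁻¹ = [[32, 6, 10], [-5, -2, -10]] · [[-1, 0, 1], [6, 1, -17/2], [-1, 0, 3/2]] = [[-6, 6, -4], [3, -2, -3]].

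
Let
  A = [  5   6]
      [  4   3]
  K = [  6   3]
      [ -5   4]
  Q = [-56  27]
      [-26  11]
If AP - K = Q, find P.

P = [[-4, 0], [-5, 5]]

AP = Q + K = [[-50, 30], [-31, 15]].
A is on the left of P, so left-multiply by A⁻¹: P = A⁻¹(Q + K).
det A = -9; the adjugate gives A⁻¹ = [[-1/3, 2/3], [4/9, -5/9]].
P = A⁻¹(Q + K) = [[-4, 0], [-5, 5]].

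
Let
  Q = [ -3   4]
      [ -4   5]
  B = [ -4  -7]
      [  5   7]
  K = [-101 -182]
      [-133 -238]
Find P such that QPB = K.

Left-multiply by Q⁻¹ and right-multiply by B⁻¹: P = Q⁻¹KB⁻¹.
det Q = 1, so Q⁻¹ = [[5, -4], [4, -3]].
det B = 7, so B⁻¹ = [[1, 1], [-5/7, -4/7]].
Q⁻¹K = [[27, 42], [-5, -14]].
P = (Q⁻¹K)B⁻¹ = [[-3, 3], [5, 3]].

P = [[-3, 3], [5, 3]]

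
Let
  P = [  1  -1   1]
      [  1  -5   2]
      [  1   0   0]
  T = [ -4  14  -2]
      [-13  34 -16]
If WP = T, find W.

W = [[6, -4, -6], [-4, -6, -3]]

P is on the right of W, so right-multiply by P⁻¹: W = TP⁻¹.
det P = 3; the adjugate gives P⁻¹ = [[0, 0, 1], [2/3, -1/3, -1/3], [5/3, -1/3, -4/3]].
W = TP⁻¹ = [[-4, 14, -2], [-13, 34, -16]] · [[0, 0, 1], [2/3, -1/3, -1/3], [5/3, -1/3, -4/3]] = [[6, -4, -6], [-4, -6, -3]].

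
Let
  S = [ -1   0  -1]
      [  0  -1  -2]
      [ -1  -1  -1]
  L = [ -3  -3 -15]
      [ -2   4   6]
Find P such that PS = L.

P = [[6, 6, -3], [2, -4, 0]]

Right-multiplying both sides by S⁻¹ gives P = LS⁻¹.
S has determinant 2; S⁻¹ = [[-1/2, 1/2, -1/2], [1, 0, -1], [-1/2, -1/2, 1/2]].
P = LS⁻¹ = [[-3, -3, -15], [-2, 4, 6]] · [[-1/2, 1/2, -1/2], [1, 0, -1], [-1/2, -1/2, 1/2]] = [[6, 6, -3], [2, -4, 0]].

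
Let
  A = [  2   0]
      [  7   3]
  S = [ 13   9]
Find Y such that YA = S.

Since A sits to the right of Y, Y = SA⁻¹.
A has determinant 6; A⁻¹ = [[1/2, 0], [-7/6, 1/3]].
Y = SA⁻¹ = [[13, 9]] · [[1/2, 0], [-7/6, 1/3]] = [[-4, 3]].

Y = [[-4, 3]]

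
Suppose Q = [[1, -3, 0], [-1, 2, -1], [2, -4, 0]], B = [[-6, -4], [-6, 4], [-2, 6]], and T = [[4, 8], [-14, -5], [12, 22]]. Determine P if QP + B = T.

P = [[1, 0], [-3, -4], [1, 1]]

QP = T − B = [[10, 12], [-8, -9], [14, 16]].
Since Q multiplies P on the left, P = Q⁻¹(T − B).
det Q = 2; the adjugate gives Q⁻¹ = [[-2, 0, 3/2], [-1, 0, 1/2], [0, -1, -1/2]].
P = Q⁻¹(T − B) = [[1, 0], [-3, -4], [1, 1]].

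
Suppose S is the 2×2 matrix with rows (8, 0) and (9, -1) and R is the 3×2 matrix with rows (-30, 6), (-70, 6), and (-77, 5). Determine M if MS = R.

M = [[3, -6], [-2, -6], [-4, -5]]

Since S sits to the right of M, M = RS⁻¹.
det S = -8; the adjugate gives S⁻¹ = [[1/8, 0], [9/8, -1]].
M = RS⁻¹ = [[-30, 6], [-70, 6], [-77, 5]] · [[1/8, 0], [9/8, -1]] = [[3, -6], [-2, -6], [-4, -5]].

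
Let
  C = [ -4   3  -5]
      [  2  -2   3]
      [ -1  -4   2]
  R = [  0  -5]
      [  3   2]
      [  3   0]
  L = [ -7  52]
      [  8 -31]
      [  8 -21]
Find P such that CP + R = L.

CP = L − R = [[-7, 57], [5, -33], [5, -21]].
Left-multiplying both sides by C⁻¹ gives P = C⁻¹(L − R).
det C = -3; the adjugate gives C⁻¹ = [[-8/3, -14/3, 1/3], [7/3, 13/3, -2/3], [10/3, 19/3, -2/3]].
P = C⁻¹(L − R) = [[-3, -5], [2, 4], [5, -5]].

P = [[-3, -5], [2, 4], [5, -5]]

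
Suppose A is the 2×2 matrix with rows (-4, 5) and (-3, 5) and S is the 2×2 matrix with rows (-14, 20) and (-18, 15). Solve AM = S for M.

Left-multiplying both sides by A⁻¹ gives M = A⁻¹S.
det A = -5; the adjugate gives A⁻¹ = [[-1, 1], [-3/5, 4/5]].
M = A⁻¹S = [[-1, 1], [-3/5, 4/5]] · [[-14, 20], [-18, 15]] = [[-4, -5], [-6, 0]].

M = [[-4, -5], [-6, 0]]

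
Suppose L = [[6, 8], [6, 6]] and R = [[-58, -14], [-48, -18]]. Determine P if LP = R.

Since L multiplies P on the left, P = L⁻¹R.
L has determinant -12; L⁻¹ = [[-1/2, 2/3], [1/2, -1/2]].
P = L⁻¹R = [[-1/2, 2/3], [1/2, -1/2]] · [[-58, -14], [-48, -18]] = [[-3, -5], [-5, 2]].

P = [[-3, -5], [-5, 2]]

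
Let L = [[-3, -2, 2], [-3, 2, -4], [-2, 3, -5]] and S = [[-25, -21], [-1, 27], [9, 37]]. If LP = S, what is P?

P = [[5, 1], [3, 3], [-2, -6]]

Since L multiplies P on the left, P = L⁻¹S.
det L = -2, so L⁻¹ = [[-1, 2, -2], [7/2, -19/2, 9], [5/2, -13/2, 6]].
P = L⁻¹S = [[-1, 2, -2], [7/2, -19/2, 9], [5/2, -13/2, 6]] · [[-25, -21], [-1, 27], [9, 37]] = [[5, 1], [3, 3], [-2, -6]].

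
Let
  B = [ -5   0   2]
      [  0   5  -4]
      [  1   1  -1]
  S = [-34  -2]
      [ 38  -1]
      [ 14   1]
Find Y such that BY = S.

Y = [[6, 2], [6, 3], [-2, 4]]

B is on the left of Y, so left-multiply by B⁻¹: Y = B⁻¹S.
det B = -5; the adjugate gives B⁻¹ = [[1/5, -2/5, 2], [4/5, -3/5, 4], [1, -1, 5]].
Y = B⁻¹S = [[1/5, -2/5, 2], [4/5, -3/5, 4], [1, -1, 5]] · [[-34, -2], [38, -1], [14, 1]] = [[6, 2], [6, 3], [-2, 4]].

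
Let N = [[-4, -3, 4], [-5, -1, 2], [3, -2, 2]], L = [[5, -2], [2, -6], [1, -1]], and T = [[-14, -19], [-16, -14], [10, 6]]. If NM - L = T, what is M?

M = [[3, 3], [-1, -1], [0, -3]]

NM = T + L = [[-9, -21], [-14, -20], [11, 5]].
N is on the left of M, so left-multiply by N⁻¹: M = N⁻¹(T + L).
det N = -4, so N⁻¹ = [[-1/2, 1/2, 1/2], [-4, 5, 3], [-13/4, 17/4, 11/4]].
M = N⁻¹(T + L) = [[3, 3], [-1, -1], [0, -3]].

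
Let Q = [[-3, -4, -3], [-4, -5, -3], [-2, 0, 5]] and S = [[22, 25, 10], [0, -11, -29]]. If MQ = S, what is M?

M = [[0, -5, -1], [4, -1, -4]]

Since Q sits to the right of M, M = SQ⁻¹.
det Q = 1; the adjugate gives Q⁻¹ = [[-25, 20, -3], [26, -21, 3], [-10, 8, -1]].
M = SQ⁻¹ = [[22, 25, 10], [0, -11, -29]] · [[-25, 20, -3], [26, -21, 3], [-10, 8, -1]] = [[0, -5, -1], [4, -1, -4]].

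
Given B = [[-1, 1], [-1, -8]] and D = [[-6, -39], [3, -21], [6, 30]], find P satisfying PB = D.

P = [[1, 5], [-5, 2], [-2, -4]]

Right-multiplying both sides by B⁻¹ gives P = DB⁻¹.
det B = 9; the adjugate gives B⁻¹ = [[-8/9, -1/9], [1/9, -1/9]].
P = DB⁻¹ = [[-6, -39], [3, -21], [6, 30]] · [[-8/9, -1/9], [1/9, -1/9]] = [[1, 5], [-5, 2], [-2, -4]].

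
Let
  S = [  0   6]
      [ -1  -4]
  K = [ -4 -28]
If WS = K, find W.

Since S sits to the right of W, W = KS⁻¹.
det S = 6, so S⁻¹ = [[-2/3, -1], [1/6, 0]].
W = KS⁻¹ = [[-4, -28]] · [[-2/3, -1], [1/6, 0]] = [[-2, 4]].

W = [[-2, 4]]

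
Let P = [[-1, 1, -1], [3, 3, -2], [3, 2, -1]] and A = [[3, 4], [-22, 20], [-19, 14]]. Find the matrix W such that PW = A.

W = [[-6, 2], [2, 2], [5, -4]]

Since P multiplies W on the left, W = P⁻¹A.
det P = -1, so P⁻¹ = [[-1, 1, -1], [3, -4, 5], [3, -5, 6]].
W = P⁻¹A = [[-1, 1, -1], [3, -4, 5], [3, -5, 6]] · [[3, 4], [-22, 20], [-19, 14]] = [[-6, 2], [2, 2], [5, -4]].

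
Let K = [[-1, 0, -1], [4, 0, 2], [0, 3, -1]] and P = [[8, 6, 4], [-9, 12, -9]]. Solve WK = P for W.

K is on the right of W, so right-multiply by K⁻¹: W = PK⁻¹.
K has determinant -6; K⁻¹ = [[1, 1/2, 0], [-2/3, -1/6, 1/3], [-2, -1/2, 0]].
W = PK⁻¹ = [[8, 6, 4], [-9, 12, -9]] · [[1, 1/2, 0], [-2/3, -1/6, 1/3], [-2, -1/2, 0]] = [[-4, 1, 2], [1, -2, 4]].

W = [[-4, 1, 2], [1, -2, 4]]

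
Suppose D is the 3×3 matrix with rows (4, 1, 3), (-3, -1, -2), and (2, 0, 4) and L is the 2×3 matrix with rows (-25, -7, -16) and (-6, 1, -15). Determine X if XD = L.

D is on the right of X, so right-multiply by D⁻¹: X = LD⁻¹.
D has determinant -2; D⁻¹ = [[2, 2, -1/2], [-4, -5, 1/2], [-1, -1, 1/2]].
X = LD⁻¹ = [[-25, -7, -16], [-6, 1, -15]] · [[2, 2, -1/2], [-4, -5, 1/2], [-1, -1, 1/2]] = [[-6, 1, 1], [-1, -2, -4]].

X = [[-6, 1, 1], [-1, -2, -4]]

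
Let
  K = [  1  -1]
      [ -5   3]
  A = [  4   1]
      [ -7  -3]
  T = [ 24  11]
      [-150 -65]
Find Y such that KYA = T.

Y = [[1, -5], [2, -1]]

Y = K⁻¹TA⁻¹ (apply K⁻¹ on the left and A⁻¹ on the right).
det K = -2, so K⁻¹ = [[-3/2, -1/2], [-5/2, -1/2]].
det A = -5; the adjugate gives A⁻¹ = [[3/5, 1/5], [-7/5, -4/5]].
K⁻¹T = [[39, 16], [15, 5]].
Y = (K⁻¹T)A⁻¹ = [[1, -5], [2, -1]].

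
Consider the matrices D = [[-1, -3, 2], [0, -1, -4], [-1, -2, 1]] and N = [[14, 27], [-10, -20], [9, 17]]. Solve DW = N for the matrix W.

D is on the left of W, so left-multiply by D⁻¹: W = D⁻¹N.
det D = -5, so D⁻¹ = [[9/5, 1/5, -14/5], [-4/5, -1/5, 4/5], [1/5, -1/5, -1/5]].
W = D⁻¹N = [[9/5, 1/5, -14/5], [-4/5, -1/5, 4/5], [1/5, -1/5, -1/5]] · [[14, 27], [-10, -20], [9, 17]] = [[-2, -3], [-2, -4], [3, 6]].

W = [[-2, -3], [-2, -4], [3, 6]]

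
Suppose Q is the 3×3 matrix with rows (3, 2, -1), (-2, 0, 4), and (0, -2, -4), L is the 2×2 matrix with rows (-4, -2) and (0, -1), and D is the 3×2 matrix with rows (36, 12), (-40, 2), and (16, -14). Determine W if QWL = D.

W = [[-1, 1], [-2, -1], [2, -5]]

W = Q⁻¹DL⁻¹ (apply Q⁻¹ on the left and L⁻¹ on the right).
det Q = 4, so Q⁻¹ = [[2, 5/2, 2], [-2, -3, -5/2], [1, 3/2, 1]].
det L = 4; the adjugate gives L⁻¹ = [[-1/4, 1/2], [0, -1]].
Q⁻¹D = [[4, 1], [8, 5], [-8, 1]].
W = (Q⁻¹D)L⁻¹ = [[-1, 1], [-2, -1], [2, -5]].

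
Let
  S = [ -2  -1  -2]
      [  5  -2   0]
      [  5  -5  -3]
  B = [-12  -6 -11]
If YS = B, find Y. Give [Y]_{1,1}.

1

Since S sits to the right of Y, Y = BS⁻¹.
det S = 3, so S⁻¹ = [[2, 7/3, -4/3], [5, 16/3, -10/3], [-5, -5, 3]].
Y = BS⁻¹ = [[-12, -6, -11]] · [[2, 7/3, -4/3], [5, 16/3, -10/3], [-5, -5, 3]] = [[1, -5, 3]].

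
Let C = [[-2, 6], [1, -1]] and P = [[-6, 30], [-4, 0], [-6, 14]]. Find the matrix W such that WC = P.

Right-multiplying both sides by C⁻¹ gives W = PC⁻¹.
C has determinant -4; C⁻¹ = [[1/4, 3/2], [1/4, 1/2]].
W = PC⁻¹ = [[-6, 30], [-4, 0], [-6, 14]] · [[1/4, 3/2], [1/4, 1/2]] = [[6, 6], [-1, -6], [2, -2]].

W = [[6, 6], [-1, -6], [2, -2]]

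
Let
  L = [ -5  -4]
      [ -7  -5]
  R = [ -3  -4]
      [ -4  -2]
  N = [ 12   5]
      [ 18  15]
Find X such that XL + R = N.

X = [[4, -5], [-3, -1]]

XL = N − R = [[15, 9], [22, 17]].
L is on the right of X, so right-multiply by L⁻¹: X = (N − R)L⁻¹.
L has determinant -3; L⁻¹ = [[5/3, -4/3], [-7/3, 5/3]].
X = (N − R)L⁻¹ = [[4, -5], [-3, -1]].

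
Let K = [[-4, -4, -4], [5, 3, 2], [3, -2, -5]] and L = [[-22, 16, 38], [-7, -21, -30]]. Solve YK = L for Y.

Right-multiplying both sides by K⁻¹ gives Y = LK⁻¹.
det K = -4; the adjugate gives K⁻¹ = [[11/4, 3, -1], [-31/4, -8, 3], [19/4, 5, -2]].
Y = LK⁻¹ = [[-22, 16, 38], [-7, -21, -30]] · [[11/4, 3, -1], [-31/4, -8, 3], [19/4, 5, -2]] = [[-4, -4, -6], [1, -3, 4]].

Y = [[-4, -4, -6], [1, -3, 4]]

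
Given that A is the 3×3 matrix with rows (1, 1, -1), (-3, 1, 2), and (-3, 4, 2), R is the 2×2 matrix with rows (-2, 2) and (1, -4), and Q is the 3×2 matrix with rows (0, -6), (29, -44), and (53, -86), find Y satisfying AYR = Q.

Y = [[1, -3], [-3, 2], [-3, -3]]

Isolating Y: multiply by A⁻¹ from the left and R⁻¹ from the right, so Y = A⁻¹QR⁻¹.
det A = 3, so A⁻¹ = [[-2, -2, 1], [0, -1/3, 1/3], [-3, -7/3, 4/3]].
det R = 6; the adjugate gives R⁻¹ = [[-2/3, -1/3], [-1/6, -1/3]].
A⁻¹Q = [[-5, 14], [8, -14], [3, 6]].
Y = (A⁻¹Q)R⁻¹ = [[1, -3], [-3, 2], [-3, -3]].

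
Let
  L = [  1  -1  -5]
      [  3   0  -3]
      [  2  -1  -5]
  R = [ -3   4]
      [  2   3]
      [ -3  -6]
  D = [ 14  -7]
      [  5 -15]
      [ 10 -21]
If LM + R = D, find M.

LM = D − R = [[17, -11], [3, -18], [13, -15]].
Left-multiplying both sides by L⁻¹ gives M = L⁻¹(D − R).
det L = 3, so L⁻¹ = [[-1, 0, 1], [3, 5/3, -4], [-1, -1/3, 1]].
M = L⁻¹(D − R) = [[-4, -4], [4, -3], [-5, 2]].

M = [[-4, -4], [4, -3], [-5, 2]]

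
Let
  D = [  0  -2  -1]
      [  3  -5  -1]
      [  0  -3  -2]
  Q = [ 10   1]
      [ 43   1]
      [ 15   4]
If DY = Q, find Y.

Y = [[6, 2], [-5, 2], [0, -5]]

Left-multiplying both sides by D⁻¹ gives Y = D⁻¹Q.
det D = -3, so D⁻¹ = [[-7/3, 1/3, 1], [-2, 0, 1], [3, 0, -2]].
Y = D⁻¹Q = [[-7/3, 1/3, 1], [-2, 0, 1], [3, 0, -2]] · [[10, 1], [43, 1], [15, 4]] = [[6, 2], [-5, 2], [0, -5]].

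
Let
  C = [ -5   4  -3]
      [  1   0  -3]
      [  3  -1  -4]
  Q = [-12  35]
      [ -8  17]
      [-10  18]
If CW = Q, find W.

W = [[-2, -1], [-4, 3], [2, -6]]

Since C multiplies W on the left, W = C⁻¹Q.
C has determinant -2; C⁻¹ = [[3/2, -19/2, 6], [5/2, -29/2, 9], [1/2, -7/2, 2]].
W = C⁻¹Q = [[3/2, -19/2, 6], [5/2, -29/2, 9], [1/2, -7/2, 2]] · [[-12, 35], [-8, 17], [-10, 18]] = [[-2, -1], [-4, 3], [2, -6]].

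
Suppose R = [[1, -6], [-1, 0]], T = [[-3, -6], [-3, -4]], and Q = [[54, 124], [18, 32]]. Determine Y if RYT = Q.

Y = [[4, 2], [5, -1]]

Isolating Y: multiply by R⁻¹ from the left and T⁻¹ from the right, so Y = R⁻¹QT⁻¹.
R has determinant -6; R⁻¹ = [[0, -1], [-1/6, -1/6]].
det T = -6, so T⁻¹ = [[2/3, -1], [-1/2, 1/2]].
R⁻¹Q = [[-18, -32], [-12, -26]].
Y = (R⁻¹Q)T⁻¹ = [[4, 2], [5, -1]].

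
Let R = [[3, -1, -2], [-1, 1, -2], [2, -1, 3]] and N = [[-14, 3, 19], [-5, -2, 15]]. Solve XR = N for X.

X = [[-6, -2, 1], [-3, -6, -1]]

R is on the right of X, so right-multiply by R⁻¹: X = NR⁻¹.
det R = 6; the adjugate gives R⁻¹ = [[1/6, 5/6, 2/3], [-1/6, 13/6, 4/3], [-1/6, 1/6, 1/3]].
X = NR⁻¹ = [[-14, 3, 19], [-5, -2, 15]] · [[1/6, 5/6, 2/3], [-1/6, 13/6, 4/3], [-1/6, 1/6, 1/3]] = [[-6, -2, 1], [-3, -6, -1]].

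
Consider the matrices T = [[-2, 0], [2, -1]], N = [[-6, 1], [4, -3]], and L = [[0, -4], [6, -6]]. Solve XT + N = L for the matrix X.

XT = L − N = [[6, -5], [2, -3]].
Since T sits to the right of X, X = (L − N)T⁻¹.
det T = 2; the adjugate gives T⁻¹ = [[-1/2, 0], [-1, -1]].
X = (L − N)T⁻¹ = [[2, 5], [2, 3]].

X = [[2, 5], [2, 3]]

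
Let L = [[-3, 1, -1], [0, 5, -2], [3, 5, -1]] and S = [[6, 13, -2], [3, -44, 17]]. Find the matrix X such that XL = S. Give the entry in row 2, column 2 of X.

-5

Since L sits to the right of X, X = SL⁻¹.
L has determinant -6; L⁻¹ = [[-5/6, 2/3, -1/2], [1, -1, 1], [5/2, -3, 5/2]].
X = SL⁻¹ = [[6, 13, -2], [3, -44, 17]] · [[-5/6, 2/3, -1/2], [1, -1, 1], [5/2, -3, 5/2]] = [[3, -3, 5], [-4, -5, -3]].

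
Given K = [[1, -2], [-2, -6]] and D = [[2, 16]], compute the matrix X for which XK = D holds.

X = [[-2, -2]]

Right-multiplying both sides by K⁻¹ gives X = DK⁻¹.
det K = -10; the adjugate gives K⁻¹ = [[3/5, -1/5], [-1/5, -1/10]].
X = DK⁻¹ = [[2, 16]] · [[3/5, -1/5], [-1/5, -1/10]] = [[-2, -2]].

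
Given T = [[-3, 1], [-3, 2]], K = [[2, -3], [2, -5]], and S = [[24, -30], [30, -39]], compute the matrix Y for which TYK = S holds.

Y = [[-4, 1], [3, 0]]

Isolating Y: multiply by T⁻¹ from the left and K⁻¹ from the right, so Y = T⁻¹SK⁻¹.
T has determinant -3; T⁻¹ = [[-2/3, 1/3], [-1, 1]].
det K = -4; the adjugate gives K⁻¹ = [[5/4, -3/4], [1/2, -1/2]].
T⁻¹S = [[-6, 7], [6, -9]].
Y = (T⁻¹S)K⁻¹ = [[-4, 1], [3, 0]].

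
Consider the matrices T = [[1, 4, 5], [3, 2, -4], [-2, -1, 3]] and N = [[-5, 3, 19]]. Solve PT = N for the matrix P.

P = [[2, -3, -1]]

T is on the right of P, so right-multiply by T⁻¹: P = NT⁻¹.
det T = 3; the adjugate gives T⁻¹ = [[2/3, -17/3, -26/3], [-1/3, 13/3, 19/3], [1/3, -7/3, -10/3]].
P = NT⁻¹ = [[-5, 3, 19]] · [[2/3, -17/3, -26/3], [-1/3, 13/3, 19/3], [1/3, -7/3, -10/3]] = [[2, -3, -1]].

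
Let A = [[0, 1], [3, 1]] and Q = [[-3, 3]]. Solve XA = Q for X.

Since A sits to the right of X, X = QA⁻¹.
det A = -3, so A⁻¹ = [[-1/3, 1/3], [1, 0]].
X = QA⁻¹ = [[-3, 3]] · [[-1/3, 1/3], [1, 0]] = [[4, -1]].

X = [[4, -1]]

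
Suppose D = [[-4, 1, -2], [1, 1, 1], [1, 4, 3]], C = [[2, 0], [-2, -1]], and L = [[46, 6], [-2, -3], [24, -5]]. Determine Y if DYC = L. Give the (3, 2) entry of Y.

-2

Left-multiply by D⁻¹ and right-multiply by C⁻¹: Y = D⁻¹LC⁻¹.
det D = -4; the adjugate gives D⁻¹ = [[1/4, 11/4, -3/4], [1/2, 5/2, -1/2], [-3/4, -17/4, 5/4]].
C has determinant -2; C⁻¹ = [[1/2, 0], [-1, -1]].
D⁻¹L = [[-12, -3], [6, -2], [4, 2]].
Y = (D⁻¹L)C⁻¹ = [[-3, 3], [5, 2], [0, -2]].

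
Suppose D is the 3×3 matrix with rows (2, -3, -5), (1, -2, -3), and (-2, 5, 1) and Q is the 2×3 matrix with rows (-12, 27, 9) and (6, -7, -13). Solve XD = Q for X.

X = [[-2, 2, 5], [5, -4, 0]]

D is on the right of X, so right-multiply by D⁻¹: X = QD⁻¹.
det D = 6; the adjugate gives D⁻¹ = [[13/6, -11/3, -1/6], [5/6, -4/3, 1/6], [1/6, -2/3, -1/6]].
X = QD⁻¹ = [[-12, 27, 9], [6, -7, -13]] · [[13/6, -11/3, -1/6], [5/6, -4/3, 1/6], [1/6, -2/3, -1/6]] = [[-2, 2, 5], [5, -4, 0]].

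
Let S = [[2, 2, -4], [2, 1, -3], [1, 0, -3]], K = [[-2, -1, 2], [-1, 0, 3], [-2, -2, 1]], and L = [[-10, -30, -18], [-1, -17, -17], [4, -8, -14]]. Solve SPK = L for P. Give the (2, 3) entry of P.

5

Isolating P: multiply by S⁻¹ from the left and K⁻¹ from the right, so P = S⁻¹LK⁻¹.
det S = 4, so S⁻¹ = [[-3/4, 3/2, -1/2], [3/4, -1/2, -1/2], [-1/4, 1/2, -1/2]].
K has determinant -3; K⁻¹ = [[-2, 1, 1], [5/3, -2/3, -4/3], [-2/3, 2/3, 1/3]].
S⁻¹L = [[4, 1, -5], [-9, -10, 2], [0, 3, 3]].
P = (S⁻¹L)K⁻¹ = [[-3, 0, 1], [0, -1, 5], [3, 0, -3]].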